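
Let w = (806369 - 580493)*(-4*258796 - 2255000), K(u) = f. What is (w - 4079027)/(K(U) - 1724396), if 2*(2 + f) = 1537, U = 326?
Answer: 51253633118/118871 ≈ 4.3117e+5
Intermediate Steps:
f = 1533/2 (f = -2 + (½)*1537 = -2 + 1537/2 = 1533/2 ≈ 766.50)
K(u) = 1533/2
w = -743173601184 (w = 225876*(-1035184 - 2255000) = 225876*(-3290184) = -743173601184)
(w - 4079027)/(K(U) - 1724396) = (-743173601184 - 4079027)/(1533/2 - 1724396) = -743177680211/(-3447259/2) = -743177680211*(-2/3447259) = 51253633118/118871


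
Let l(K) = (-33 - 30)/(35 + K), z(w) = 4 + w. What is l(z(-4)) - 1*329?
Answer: -1654/5 ≈ -330.80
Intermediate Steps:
l(K) = -63/(35 + K)
l(z(-4)) - 1*329 = -63/(35 + (4 - 4)) - 1*329 = -63/(35 + 0) - 329 = -63/35 - 329 = -63*1/35 - 329 = -9/5 - 329 = -1654/5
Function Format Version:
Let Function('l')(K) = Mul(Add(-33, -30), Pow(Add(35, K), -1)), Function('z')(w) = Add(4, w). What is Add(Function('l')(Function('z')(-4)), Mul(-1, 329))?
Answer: Rational(-1654, 5) ≈ -330.80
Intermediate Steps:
Function('l')(K) = Mul(-63, Pow(Add(35, K), -1))
Add(Function('l')(Function('z')(-4)), Mul(-1, 329)) = Add(Mul(-63, Pow(Add(35, Add(4, -4)), -1)), Mul(-1, 329)) = Add(Mul(-63, Pow(Add(35, 0), -1)), -329) = Add(Mul(-63, Pow(35, -1)), -329) = Add(Mul(-63, Rational(1, 35)), -329) = Add(Rational(-9, 5), -329) = Rational(-1654, 5)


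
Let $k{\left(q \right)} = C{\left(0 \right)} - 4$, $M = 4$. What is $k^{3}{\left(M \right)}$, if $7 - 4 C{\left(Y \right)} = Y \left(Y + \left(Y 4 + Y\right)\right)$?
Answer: $- \frac{729}{64} \approx -11.391$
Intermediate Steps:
$C{\left(Y \right)} = \frac{7}{4} - \frac{3 Y^{2}}{2}$ ($C{\left(Y \right)} = \frac{7}{4} - \frac{Y \left(Y + \left(Y 4 + Y\right)\right)}{4} = \frac{7}{4} - \frac{Y \left(Y + \left(4 Y + Y\right)\right)}{4} = \frac{7}{4} - \frac{Y \left(Y + 5 Y\right)}{4} = \frac{7}{4} - \frac{Y 6 Y}{4} = \frac{7}{4} - \frac{6 Y^{2}}{4} = \frac{7}{4} - \frac{3 Y^{2}}{2}$)
$k{\left(q \right)} = - \frac{9}{4}$ ($k{\left(q \right)} = \left(\frac{7}{4} - \frac{3 \cdot 0^{2}}{2}\right) - 4 = \left(\frac{7}{4} - 0\right) - 4 = \left(\frac{7}{4} + 0\right) - 4 = \frac{7}{4} - 4 = - \frac{9}{4}$)
$k^{3}{\left(M \right)} = \left(- \frac{9}{4}\right)^{3} = - \frac{729}{64}$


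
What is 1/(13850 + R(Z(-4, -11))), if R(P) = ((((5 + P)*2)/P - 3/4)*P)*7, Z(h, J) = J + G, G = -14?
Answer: 4/54805 ≈ 7.2986e-5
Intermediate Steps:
Z(h, J) = -14 + J (Z(h, J) = J - 14 = -14 + J)
R(P) = 7*P*(-3/4 + (10 + 2*P)/P) (R(P) = (((10 + 2*P)/P - 3*1/4)*P)*7 = (((10 + 2*P)/P - 3/4)*P)*7 = ((-3/4 + (10 + 2*P)/P)*P)*7 = (P*(-3/4 + (10 + 2*P)/P))*7 = 7*P*(-3/4 + (10 + 2*P)/P))
1/(13850 + R(Z(-4, -11))) = 1/(13850 + (70 + 35*(-14 - 11)/4)) = 1/(13850 + (70 + (35/4)*(-25))) = 1/(13850 + (70 - 875/4)) = 1/(13850 - 595/4) = 1/(54805/4) = 4/54805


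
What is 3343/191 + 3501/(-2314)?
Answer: 7067011/441974 ≈ 15.990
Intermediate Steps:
3343/191 + 3501/(-2314) = 3343*(1/191) + 3501*(-1/2314) = 3343/191 - 3501/2314 = 7067011/441974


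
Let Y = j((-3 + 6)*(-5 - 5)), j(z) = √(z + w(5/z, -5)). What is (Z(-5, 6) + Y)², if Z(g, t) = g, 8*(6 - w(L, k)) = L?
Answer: (60 - I*√3453)²/144 ≈ 1.0208 - 48.969*I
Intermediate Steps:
w(L, k) = 6 - L/8
j(z) = √(6 + z - 5/(8*z)) (j(z) = √(z + (6 - 5/(8*z))) = √(6 + z - 5/(8*z)))
Y = I*√3453/12 (Y = √(96 - 10*1/((-5 - 5)*(-3 + 6)) + 16*((-3 + 6)*(-5 - 5)))/4 = √(96 - 10/(3*(-10)) + 16*(3*(-10)))/4 = √(96 - 10/(-30) + 16*(-30))/4 = √(96 - 10*(-1/30) - 480)/4 = √(96 + ⅓ - 480)/4 = √(-1151/3)/4 = (I*√3453/3)/4 = I*√3453/12 ≈ 4.8969*I)
(Z(-5, 6) + Y)² = (-5 + I*√3453/12)²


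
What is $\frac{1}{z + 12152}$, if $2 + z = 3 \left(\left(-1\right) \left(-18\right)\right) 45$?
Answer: $\frac{1}{14580} \approx 6.8587 \cdot 10^{-5}$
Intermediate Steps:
$z = 2428$ ($z = -2 + 3 \left(\left(-1\right) \left(-18\right)\right) 45 = -2 + 3 \cdot 18 \cdot 45 = -2 + 54 \cdot 45 = -2 + 2430 = 2428$)
$\frac{1}{z + 12152} = \frac{1}{2428 + 12152} = \frac{1}{14580}$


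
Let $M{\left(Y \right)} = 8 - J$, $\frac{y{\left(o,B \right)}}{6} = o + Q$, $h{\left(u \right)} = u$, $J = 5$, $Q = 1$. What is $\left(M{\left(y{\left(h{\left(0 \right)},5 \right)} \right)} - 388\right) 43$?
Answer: $-16555$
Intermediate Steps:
$y{\left(o,B \right)} = 6 + 6 o$ ($y{\left(o,B \right)} = 6 \left(o + 1\right) = 6 \left(1 + o\right) = 6 + 6 o$)
$M{\left(Y \right)} = 3$ ($M{\left(Y \right)} = 8 - 5 = 3$)
$\left(M{\left(y{\left(h{\left(0 \right)},5 \right)} \right)} - 388\right) 43 = \left(3 - 388\right) 43 = \left(-385\right) 43 = -16555$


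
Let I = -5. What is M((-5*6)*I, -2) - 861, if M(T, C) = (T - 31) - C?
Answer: -740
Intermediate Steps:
M(T, C) = -31 + T - C (M(T, C) = (-31 + T) - C = -31 + T - C)
M((-5*6)*I, -2) - 861 = (-31 - 5*6*(-5) - 1*(-2)) - 861 = (-31 - 30*(-5) + 2) - 861 = (-31 + 150 + 2) - 861 = 121 - 861 = -740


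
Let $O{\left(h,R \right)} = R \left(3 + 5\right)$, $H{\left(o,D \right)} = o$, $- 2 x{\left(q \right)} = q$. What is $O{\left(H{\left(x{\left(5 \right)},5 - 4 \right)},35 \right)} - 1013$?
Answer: $-733$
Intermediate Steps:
$x{\left(q \right)} = - \frac{q}{2}$
$O{\left(h,R \right)} = 8 R$ ($O{\left(h,R \right)} = R 8 = 8 R$)
$O{\left(H{\left(x{\left(5 \right)},5 - 4 \right)},35 \right)} - 1013 = 8 \cdot 35 - 1013 = 280 - 1013 = -733$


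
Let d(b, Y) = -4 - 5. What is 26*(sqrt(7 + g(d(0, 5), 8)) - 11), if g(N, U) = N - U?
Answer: -286 + 26*I*sqrt(10) ≈ -286.0 + 82.219*I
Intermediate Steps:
d(b, Y) = -9
26*(sqrt(7 + g(d(0, 5), 8)) - 11) = 26*(sqrt(7 + (-9 - 1*8)) - 11) = 26*(sqrt(7 + (-9 - 8)) - 11) = 26*(sqrt(7 - 17) - 11) = 26*(sqrt(-10) - 11) = 26*(I*sqrt(10) - 11) = 26*(-11 + I*sqrt(10)) = -286 + 26*I*sqrt(10)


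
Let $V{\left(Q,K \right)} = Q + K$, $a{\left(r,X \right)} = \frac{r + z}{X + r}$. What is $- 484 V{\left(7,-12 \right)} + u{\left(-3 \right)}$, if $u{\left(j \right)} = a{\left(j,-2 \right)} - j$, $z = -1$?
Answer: $\frac{12119}{5} \approx 2423.8$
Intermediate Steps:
$a{\left(r,X \right)} = \frac{-1 + r}{X + r}$ ($a{\left(r,X \right)} = \frac{r - 1}{X + r} = \frac{-1 + r}{X + r}$)
$V{\left(Q,K \right)} = K + Q$
$u{\left(j \right)} = - j + \frac{-1 + j}{-2 + j}$ ($u{\left(j \right)} = \frac{-1 + j}{-2 + j} - j = - j + \frac{-1 + j}{-2 + j}$)
$- 484 V{\left(7,-12 \right)} + u{\left(-3 \right)} = - 484 \left(-12 + 7\right) + \frac{-1 - 3 - - 3 \left(-2 - 3\right)}{-2 - 3} = \left(-484\right) \left(-5\right) + \frac{-1 - 3 - \left(-3\right) \left(-5\right)}{-5} = 2420 - \frac{-1 - 3 - 15}{5} = 2420 - - \frac{19}{5} = 2420 + \frac{19}{5} = \frac{12119}{5}$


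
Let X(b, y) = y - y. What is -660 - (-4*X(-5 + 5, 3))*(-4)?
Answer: -660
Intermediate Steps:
X(b, y) = 0
-660 - (-4*X(-5 + 5, 3))*(-4) = -660 - (-4*0)*(-4) = -660 - 0*(-4) = -660 - 1*0 = -660 + 0 = -660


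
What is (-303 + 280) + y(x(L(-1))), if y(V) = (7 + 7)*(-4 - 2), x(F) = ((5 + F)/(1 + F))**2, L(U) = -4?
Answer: -107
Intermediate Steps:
x(F) = (5 + F)**2/(1 + F)**2 (x(F) = ((5 + F)/(1 + F))**2 = (5 + F)**2/(1 + F)**2)
y(V) = -84 (y(V) = 14*(-6) = -84)
(-303 + 280) + y(x(L(-1))) = (-303 + 280) - 84 = -23 - 84 = -107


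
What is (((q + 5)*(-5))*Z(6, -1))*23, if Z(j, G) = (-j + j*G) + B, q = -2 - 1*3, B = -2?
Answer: 0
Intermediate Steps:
q = -5 (q = -2 - 3 = -5)
Z(j, G) = -2 - j + G*j (Z(j, G) = (-j + j*G) - 2 = (-j + G*j) - 2 = -2 - j + G*j)
(((q + 5)*(-5))*Z(6, -1))*23 = (((-5 + 5)*(-5))*(-2 - 1*6 - 1*6))*23 = ((0*(-5))*(-2 - 6 - 6))*23 = (0*(-14))*23 = 0*23 = 0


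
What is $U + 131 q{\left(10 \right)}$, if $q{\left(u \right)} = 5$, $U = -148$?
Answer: $507$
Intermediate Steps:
$U + 131 q{\left(10 \right)} = -148 + 131 \cdot 5 = -148 + 655 = 507$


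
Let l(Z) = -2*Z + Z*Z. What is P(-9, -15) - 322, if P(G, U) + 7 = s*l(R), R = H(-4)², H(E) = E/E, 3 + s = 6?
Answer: -332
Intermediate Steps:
s = 3 (s = -3 + 6 = 3)
H(E) = 1
R = 1 (R = 1² = 1)
l(Z) = Z² - 2*Z (l(Z) = -2*Z + Z² = Z² - 2*Z)
P(G, U) = -10 (P(G, U) = -7 + 3*(1*(-2 + 1)) = -7 + 3*(1*(-1)) = -7 + 3*(-1) = -7 - 3 = -10)
P(-9, -15) - 322 = -10 - 322 = -332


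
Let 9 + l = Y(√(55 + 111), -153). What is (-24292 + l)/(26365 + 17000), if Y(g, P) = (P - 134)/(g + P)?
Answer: -564784232/1007932695 + 41*√166/143990385 ≈ -0.56034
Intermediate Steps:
Y(g, P) = (-134 + P)/(P + g)
l = -9 - 287/(-153 + √166) (l = -9 + (-134 - 153)/(-153 + √(55 + 111)) = -9 - 287/(-153 + √166) ≈ -6.9517)
(-24292 + l)/(26365 + 17000) = (-24292 + (-165276/23243 + 287*√166/23243))/(26365 + 17000) = (-564784232/23243 + 287*√166/23243)/43365 = (-564784232/23243 + 287*√166/23243)*(1/43365) = -564784232/1007932695 + 41*√166/143990385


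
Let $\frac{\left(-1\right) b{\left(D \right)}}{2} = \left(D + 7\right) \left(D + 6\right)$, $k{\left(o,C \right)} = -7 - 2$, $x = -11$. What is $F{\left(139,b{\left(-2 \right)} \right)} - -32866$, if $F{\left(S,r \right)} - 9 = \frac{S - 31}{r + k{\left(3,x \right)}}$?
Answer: $\frac{1610767}{49} \approx 32873.0$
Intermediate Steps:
$k{\left(o,C \right)} = -9$
$b{\left(D \right)} = - 2 \left(6 + D\right) \left(7 + D\right)$ ($b{\left(D \right)} = - 2 \left(D + 7\right) \left(D + 6\right) = - 2 \left(7 + D\right) \left(6 + D\right) = - 2 \left(6 + D\right) \left(7 + D\right)$)
$F{\left(S,r \right)} = 9 + \frac{-31 + S}{-9 + r}$ ($F{\left(S,r \right)} = 9 + \frac{S - 31}{r - 9} = 9 + \frac{-31 + S}{-9 + r}$)
$F{\left(139,b{\left(-2 \right)} \right)} - -32866 = \frac{-112 + 139 + 9 \left(-84 - -52 - 2 \left(-2\right)^{2}\right)}{-9 - \left(32 + 8\right)} - -32866 = \frac{-112 + 139 + 9 \left(-84 + 52 - 8\right)}{-9 - 40} + 32866 = \frac{-112 + 139 + 9 \left(-40\right)}{-9 - 40} + 32866 = \frac{-112 + 139 - 360}{-49} + 32866 = \left(- \frac{1}{49}\right) \left(-333\right) + 32866 = \frac{333}{49} + 32866 = \frac{1610767}{49}$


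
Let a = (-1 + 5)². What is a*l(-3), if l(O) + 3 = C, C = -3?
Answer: -96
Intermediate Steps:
l(O) = -6 (l(O) = -3 - 3 = -6)
a = 16 (a = 4² = 16)
a*l(-3) = 16*(-6) = -96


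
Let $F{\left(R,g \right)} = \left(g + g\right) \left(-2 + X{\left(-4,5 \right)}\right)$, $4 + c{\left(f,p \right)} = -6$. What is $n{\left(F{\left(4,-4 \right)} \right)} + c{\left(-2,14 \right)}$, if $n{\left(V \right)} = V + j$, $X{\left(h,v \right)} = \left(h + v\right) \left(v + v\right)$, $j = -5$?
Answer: $-79$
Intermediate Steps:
$c{\left(f,p \right)} = -10$ ($c{\left(f,p \right)} = -4 - 6 = -10$)
$X{\left(h,v \right)} = 2 v \left(h + v\right)$ ($X{\left(h,v \right)} = \left(h + v\right) 2 v = 2 v \left(h + v\right)$)
$F{\left(R,g \right)} = 16 g$ ($F{\left(R,g \right)} = \left(g + g\right) \left(-2 + 2 \cdot 5 \left(-4 + 5\right)\right) = 2 g \left(-2 + 2 \cdot 5 \cdot 1\right) = 2 g \left(-2 + 10\right) = 2 g 8 = 16 g$)
$n{\left(V \right)} = -5 + V$ ($n{\left(V \right)} = V - 5 = -5 + V$)
$n{\left(F{\left(4,-4 \right)} \right)} + c{\left(-2,14 \right)} = \left(-5 + 16 \left(-4\right)\right) - 10 = \left(-5 - 64\right) - 10 = -69 - 10 = -79$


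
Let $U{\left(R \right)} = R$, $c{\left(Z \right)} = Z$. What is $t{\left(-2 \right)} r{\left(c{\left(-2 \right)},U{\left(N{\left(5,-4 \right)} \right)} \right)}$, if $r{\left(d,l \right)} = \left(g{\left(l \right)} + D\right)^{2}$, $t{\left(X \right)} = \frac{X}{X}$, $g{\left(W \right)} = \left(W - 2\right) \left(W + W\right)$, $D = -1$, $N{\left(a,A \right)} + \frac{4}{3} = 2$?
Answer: $\frac{625}{81} \approx 7.716$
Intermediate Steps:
$N{\left(a,A \right)} = \frac{2}{3}$ ($N{\left(a,A \right)} = - \frac{4}{3} + 2 = \frac{2}{3}$)
$g{\left(W \right)} = 2 W \left(-2 + W\right)$ ($g{\left(W \right)} = \left(-2 + W\right) 2 W = 2 W \left(-2 + W\right)$)
$t{\left(X \right)} = 1$
$r{\left(d,l \right)} = \left(-1 + 2 l \left(-2 + l\right)\right)^{2}$ ($r{\left(d,l \right)} = \left(2 l \left(-2 + l\right) - 1\right)^{2} = \left(-1 + 2 l \left(-2 + l\right)\right)^{2}$)
$t{\left(-2 \right)} r{\left(c{\left(-2 \right)},U{\left(N{\left(5,-4 \right)} \right)} \right)} = 1 \left(-1 + 2 \cdot \frac{2}{3} \left(-2 + \frac{2}{3}\right)\right)^{2} = 1 \left(-1 + 2 \cdot \frac{2}{3} \left(- \frac{4}{3}\right)\right)^{2} = 1 \left(-1 - \frac{16}{9}\right)^{2} = 1 \left(- \frac{25}{9}\right)^{2} = 1 \cdot \frac{625}{81} = \frac{625}{81}$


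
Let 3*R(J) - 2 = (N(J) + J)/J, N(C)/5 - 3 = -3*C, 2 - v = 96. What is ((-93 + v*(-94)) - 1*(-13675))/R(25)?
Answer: -112090/19 ≈ -5899.5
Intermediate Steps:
v = -94 (v = 2 - 1*96 = 2 - 96 = -94)
N(C) = 15 - 15*C (N(C) = 15 + 5*(-3*C) = 15 - 15*C)
R(J) = ⅔ + (15 - 14*J)/(3*J) (R(J) = ⅔ + (((15 - 15*J) + J)/J)/3 = ⅔ + ((15 - 14*J)/J)/3 = ⅔ + (15 - 14*J)/(3*J))
((-93 + v*(-94)) - 1*(-13675))/R(25) = ((-93 - 94*(-94)) - 1*(-13675))/(-4 + 5/25) = ((-93 + 8836) + 13675)/(-4 + 5*(1/25)) = (8743 + 13675)/(-4 + ⅕) = 22418/(-19/5) = 22418*(-5/19) = -112090/19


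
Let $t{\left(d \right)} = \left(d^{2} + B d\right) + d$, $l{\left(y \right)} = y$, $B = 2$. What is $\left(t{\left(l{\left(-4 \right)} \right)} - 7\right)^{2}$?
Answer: $9$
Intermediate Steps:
$t{\left(d \right)} = d^{2} + 3 d$ ($t{\left(d \right)} = \left(d^{2} + 2 d\right) + d = d^{2} + 3 d$)
$\left(t{\left(l{\left(-4 \right)} \right)} - 7\right)^{2} = \left(- 4 \left(3 - 4\right) - 7\right)^{2} = \left(\left(-4\right) \left(-1\right) - 7\right)^{2} = \left(4 - 7\right)^{2} = \left(-3\right)^{2} = 9$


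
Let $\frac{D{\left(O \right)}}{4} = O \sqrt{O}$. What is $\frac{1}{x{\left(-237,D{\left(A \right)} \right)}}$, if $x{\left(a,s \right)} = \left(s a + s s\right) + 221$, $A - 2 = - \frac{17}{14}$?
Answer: $- \frac{8971165}{15043082643} - \frac{2086469 \sqrt{154}}{15043082643} \approx -0.0023176$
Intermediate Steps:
$A = \frac{11}{14}$ ($A = 2 - \frac{17}{14} = \frac{11}{14} \approx 0.78571$)
$D{\left(O \right)} = 4 O^{\frac{3}{2}}$ ($D{\left(O \right)} = 4 O \sqrt{O} = 4 O^{\frac{3}{2}}$)
$x{\left(a,s \right)} = 221 + s^{2} + a s$ ($x{\left(a,s \right)} = \left(a s + s^{2}\right) + 221 = \left(s^{2} + a s\right) + 221 = 221 + s^{2} + a s$)
$\frac{1}{x{\left(-237,D{\left(A \right)} \right)}} = \frac{1}{221 + \left(4 \left(\frac{11}{14}\right)^{\frac{3}{2}}\right)^{2} - 237 \cdot 4 \left(\frac{11}{14}\right)^{\frac{3}{2}}} = \frac{1}{221 + \left(4 \frac{11 \sqrt{154}}{196}\right)^{2} - 237 \cdot 4 \frac{11 \sqrt{154}}{196}} = \frac{1}{221 + \left(\frac{11 \sqrt{154}}{49}\right)^{2} - 237 \frac{11 \sqrt{154}}{49}} = \frac{1}{221 + \frac{2662}{343} - \frac{2607 \sqrt{154}}{49}} = \frac{1}{\frac{78465}{343} - \frac{2607 \sqrt{154}}{49}}$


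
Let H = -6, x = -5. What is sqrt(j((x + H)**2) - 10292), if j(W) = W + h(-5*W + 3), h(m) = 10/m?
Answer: 18*I*sqrt(2844149)/301 ≈ 100.85*I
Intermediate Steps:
j(W) = W + 10/(3 - 5*W) (j(W) = W + 10/(-5*W + 3) = W + 10/(3 - 5*W))
sqrt(j((x + H)**2) - 10292) = sqrt(((-5 - 6)**2 - 10/(-3 + 5*(-5 - 6)**2)) - 10292) = sqrt(((-11)**2 - 10/(-3 + 5*(-11)**2)) - 10292) = sqrt((121 - 10/(-3 + 5*121)) - 10292) = sqrt((121 - 10/(-3 + 605)) - 10292) = sqrt((121 - 10/602) - 10292) = sqrt((121 - 10*1/602) - 10292) = sqrt((121 - 5/301) - 10292) = sqrt(36416/301 - 10292) = sqrt(-3061476/301) = 18*I*sqrt(2844149)/301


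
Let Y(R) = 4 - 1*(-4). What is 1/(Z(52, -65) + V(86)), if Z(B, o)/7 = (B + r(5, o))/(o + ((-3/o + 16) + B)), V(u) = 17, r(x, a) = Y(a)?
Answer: 33/5111 ≈ 0.0064567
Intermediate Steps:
Y(R) = 8 (Y(R) = 4 + 4 = 8)
r(x, a) = 8
Z(B, o) = 7*(8 + B)/(16 + B + o - 3/o) (Z(B, o) = 7*((B + 8)/(o + ((-3/o + 16) + B))) = 7*((8 + B)/(o + ((16 - 3/o) + B))) = 7*((8 + B)/(o + (16 + B - 3/o))) = 7*((8 + B)/(16 + B + o - 3/o)) = 7*(8 + B)/(16 + B + o - 3/o))
1/(Z(52, -65) + V(86)) = 1/(7*(-65)*(8 + 52)/(-3 + (-65)**2 + 16*(-65) + 52*(-65)) + 17) = 1/(7*(-65)*60/(-3 + 4225 - 1040 - 3380) + 17) = 1/(7*(-65)*60/(-198) + 17) = 1/(7*(-65)*(-1/198)*60 + 17) = 1/(4550/33 + 17) = 1/(5111/33) = 33/5111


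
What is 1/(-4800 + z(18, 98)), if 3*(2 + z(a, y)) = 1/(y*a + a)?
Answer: -5346/25671491 ≈ -0.00020825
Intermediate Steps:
z(a, y) = -2 + 1/(3*(a + a*y)) (z(a, y) = -2 + 1/(3*(y*a + a)) = -2 + 1/(3*(a*y + a)) = -2 + 1/(3*(a + a*y)))
1/(-4800 + z(18, 98)) = 1/(-4800 + (1/3)*(1 - 6*18 - 6*18*98)/(18*(1 + 98))) = 1/(-4800 + (1/3)*(1/18)*(1 - 108 - 10584)/99) = 1/(-4800 + (1/3)*(1/18)*(1/99)*(-10691)) = 1/(-4800 - 10691/5346) = 1/(-25671491/5346) = -5346/25671491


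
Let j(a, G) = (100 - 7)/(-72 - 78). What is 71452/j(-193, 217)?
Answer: -3572600/31 ≈ -1.1525e+5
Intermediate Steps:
j(a, G) = -31/50 (j(a, G) = 93/(-150) = 93*(-1/150) = -31/50)
71452/j(-193, 217) = 71452/(-31/50) = 71452*(-50/31) = -3572600/31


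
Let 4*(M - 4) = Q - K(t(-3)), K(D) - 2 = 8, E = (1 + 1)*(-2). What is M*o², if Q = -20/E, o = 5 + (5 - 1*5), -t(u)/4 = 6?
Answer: 275/4 ≈ 68.750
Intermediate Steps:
t(u) = -24 (t(u) = -4*6 = -24)
E = -4 (E = 2*(-2) = -4)
K(D) = 10 (K(D) = 2 + 8 = 10)
o = 5 (o = 5 + (5 - 5) = 5 + 0 = 5)
Q = 5 (Q = -20/(-4) = -20*(-¼) = 5)
M = 11/4 (M = 4 + (5 - 1*10)/4 = 4 + (5 - 10)/4 = 4 + (¼)*(-5) = 4 - 5/4 = 11/4 ≈ 2.7500)
M*o² = (11/4)*5² = (11/4)*25 = 275/4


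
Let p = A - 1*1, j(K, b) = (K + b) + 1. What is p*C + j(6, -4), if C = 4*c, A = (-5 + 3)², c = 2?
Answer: 27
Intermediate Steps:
A = 4 (A = (-2)² = 4)
j(K, b) = 1 + K + b
p = 3 (p = 4 - 1*1 = 4 - 1 = 3)
C = 8 (C = 4*2 = 8)
p*C + j(6, -4) = 3*8 + (1 + 6 - 4) = 24 + 3 = 27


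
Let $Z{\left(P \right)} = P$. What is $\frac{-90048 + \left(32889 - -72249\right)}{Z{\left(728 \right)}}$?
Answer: $\frac{7545}{364} \approx 20.728$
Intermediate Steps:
$\frac{-90048 + \left(32889 - -72249\right)}{Z{\left(728 \right)}} = \frac{-90048 + \left(32889 - -72249\right)}{728} = \left(-90048 + \left(32889 + 72249\right)\right) \frac{1}{728} = \left(-90048 + 105138\right) \frac{1}{728} = 15090 \cdot \frac{1}{728} = \frac{7545}{364}$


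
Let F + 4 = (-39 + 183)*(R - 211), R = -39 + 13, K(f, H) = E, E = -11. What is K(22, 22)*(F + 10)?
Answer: 375342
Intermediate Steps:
K(f, H) = -11
R = -26
F = -34132 (F = -4 + (-39 + 183)*(-26 - 211) = -4 + 144*(-237) = -4 - 34128 = -34132)
K(22, 22)*(F + 10) = -11*(-34132 + 10) = -11*(-34122) = 375342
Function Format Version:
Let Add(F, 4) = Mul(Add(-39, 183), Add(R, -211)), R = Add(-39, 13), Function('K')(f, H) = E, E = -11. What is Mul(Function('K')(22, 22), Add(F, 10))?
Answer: 375342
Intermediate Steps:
Function('K')(f, H) = -11
R = -26
F = -34132 (F = Add(-4, Mul(Add(-39, 183), Add(-26, -211))) = Add(-4, Mul(144, -237)) = Add(-4, -34128) = -34132)
Mul(Function('K')(22, 22), Add(F, 10)) = Mul(-11, Add(-34132, 10)) = Mul(-11, -34122) = 375342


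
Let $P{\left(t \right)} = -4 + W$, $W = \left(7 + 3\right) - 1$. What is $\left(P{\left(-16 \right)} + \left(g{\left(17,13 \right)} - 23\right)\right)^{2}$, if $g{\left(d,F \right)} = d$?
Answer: $1$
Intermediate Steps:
$W = 9$ ($W = 10 - 1 = 9$)
$P{\left(t \right)} = 5$ ($P{\left(t \right)} = -4 + 9 = 5$)
$\left(P{\left(-16 \right)} + \left(g{\left(17,13 \right)} - 23\right)\right)^{2} = \left(5 + \left(17 - 23\right)\right)^{2} = \left(5 - 6\right)^{2} = \left(-1\right)^{2} = 1$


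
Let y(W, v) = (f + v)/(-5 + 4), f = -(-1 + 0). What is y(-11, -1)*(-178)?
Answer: 0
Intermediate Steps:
f = 1 (f = -1*(-1) = 1)
y(W, v) = -1 - v (y(W, v) = (1 + v)/(-5 + 4) = (1 + v)/(-1) = (1 + v)*(-1) = -1 - v)
y(-11, -1)*(-178) = (-1 - 1*(-1))*(-178) = (-1 + 1)*(-178) = 0*(-178) = 0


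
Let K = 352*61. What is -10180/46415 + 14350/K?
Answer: 44747029/99662288 ≈ 0.44899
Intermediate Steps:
K = 21472
-10180/46415 + 14350/K = -10180/46415 + 14350/21472 = -10180*1/46415 + 14350*(1/21472) = -2036/9283 + 7175/10736 = 44747029/99662288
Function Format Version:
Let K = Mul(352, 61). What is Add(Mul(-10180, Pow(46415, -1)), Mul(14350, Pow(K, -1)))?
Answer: Rational(44747029, 99662288) ≈ 0.44899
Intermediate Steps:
K = 21472
Add(Mul(-10180, Pow(46415, -1)), Mul(14350, Pow(K, -1))) = Add(Mul(-10180, Pow(46415, -1)), Mul(14350, Pow(21472, -1))) = Add(Mul(-10180, Rational(1, 46415)), Mul(14350, Rational(1, 21472))) = Add(Rational(-2036, 9283), Rational(7175, 10736)) = Rational(44747029, 99662288)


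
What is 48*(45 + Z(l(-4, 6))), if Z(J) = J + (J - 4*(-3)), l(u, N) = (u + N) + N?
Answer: 3504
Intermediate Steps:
l(u, N) = u + 2*N (l(u, N) = (N + u) + N = u + 2*N)
Z(J) = 12 + 2*J (Z(J) = J + (J + 12) = J + (12 + J) = 12 + 2*J)
48*(45 + Z(l(-4, 6))) = 48*(45 + (12 + 2*(-4 + 2*6))) = 48*(45 + (12 + 2*(-4 + 12))) = 48*(45 + (12 + 2*8)) = 48*(45 + (12 + 16)) = 48*(45 + 28) = 48*73 = 3504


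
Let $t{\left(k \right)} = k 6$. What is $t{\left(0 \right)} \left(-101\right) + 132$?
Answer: $132$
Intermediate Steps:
$t{\left(k \right)} = 6 k$
$t{\left(0 \right)} \left(-101\right) + 132 = 6 \cdot 0 \left(-101\right) + 132 = 0 \left(-101\right) + 132 = 0 + 132 = 132$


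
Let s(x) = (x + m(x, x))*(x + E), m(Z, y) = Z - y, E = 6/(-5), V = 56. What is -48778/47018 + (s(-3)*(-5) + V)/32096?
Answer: -782953907/754544864 ≈ -1.0377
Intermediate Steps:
E = -6/5 (E = 6*(-1/5) = -6/5 ≈ -1.2000)
s(x) = x*(-6/5 + x) (s(x) = (x + (x - x))*(x - 6/5) = (x + 0)*(-6/5 + x) = x*(-6/5 + x))
-48778/47018 + (s(-3)*(-5) + V)/32096 = -48778/47018 + (((1/5)*(-3)*(-6 + 5*(-3)))*(-5) + 56)/32096 = -48778*1/47018 + (((1/5)*(-3)*(-6 - 15))*(-5) + 56)*(1/32096) = -24389/23509 + (((1/5)*(-3)*(-21))*(-5) + 56)*(1/32096) = -24389/23509 + ((63/5)*(-5) + 56)*(1/32096) = -24389/23509 + (-63 + 56)*(1/32096) = -24389/23509 - 7*1/32096 = -24389/23509 - 7/32096 = -782953907/754544864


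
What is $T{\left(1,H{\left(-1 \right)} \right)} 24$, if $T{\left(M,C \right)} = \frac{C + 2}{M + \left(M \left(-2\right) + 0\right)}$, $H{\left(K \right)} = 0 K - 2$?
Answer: $0$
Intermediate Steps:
$H{\left(K \right)} = -2$ ($H{\left(K \right)} = 0 - 2 = -2$)
$T{\left(M,C \right)} = - \frac{2 + C}{M}$ ($T{\left(M,C \right)} = \frac{2 + C}{M + \left(- 2 M + 0\right)} = \frac{2 + C}{M - 2 M} = \frac{2 + C}{\left(-1\right) M} = \left(2 + C\right) \left(- \frac{1}{M}\right) = - \frac{2 + C}{M}$)
$T{\left(1,H{\left(-1 \right)} \right)} 24 = \frac{-2 - -2}{1} \cdot 24 = 1 \left(-2 + 2\right) 24 = 1 \cdot 0 \cdot 24 = 0 \cdot 24 = 0$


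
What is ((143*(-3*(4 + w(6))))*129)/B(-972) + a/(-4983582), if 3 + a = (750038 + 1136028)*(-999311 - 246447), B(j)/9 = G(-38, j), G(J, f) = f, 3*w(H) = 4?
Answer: 570989238079157/1211010426 ≈ 4.7150e+5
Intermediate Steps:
w(H) = 4/3 (w(H) = (⅓)*4 = 4/3)
B(j) = 9*j
a = -2349581808031 (a = -3 + (750038 + 1136028)*(-999311 - 246447) = -3 + 1886066*(-1245758) = -3 - 2349581808028 = -2349581808031)
((143*(-3*(4 + w(6))))*129)/B(-972) + a/(-4983582) = ((143*(-3*(4 + 4/3)))*129)/((9*(-972))) - 2349581808031/(-4983582) = ((143*(-3*16/3))*129)/(-8748) - 2349581808031*(-1/4983582) = ((143*(-16))*129)*(-1/8748) + 2349581808031/4983582 = -2288*129*(-1/8748) + 2349581808031/4983582 = -295152*(-1/8748) + 2349581808031/4983582 = 24596/729 + 2349581808031/4983582 = 570989238079157/1211010426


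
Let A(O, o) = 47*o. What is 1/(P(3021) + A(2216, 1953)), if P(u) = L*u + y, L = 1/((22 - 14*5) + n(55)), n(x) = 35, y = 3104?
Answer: 13/1230614 ≈ 1.0564e-5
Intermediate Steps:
L = -1/13 (L = 1/((22 - 14*5) + 35) = 1/((22 - 70) + 35) = 1/(-48 + 35) = 1/(-13) = -1/13 ≈ -0.076923)
P(u) = 3104 - u/13 (P(u) = -u/13 + 3104 = 3104 - u/13)
1/(P(3021) + A(2216, 1953)) = 1/((3104 - 1/13*3021) + 47*1953) = 1/((3104 - 3021/13) + 91791) = 1/(37331/13 + 91791) = 1/(1230614/13) = 13/1230614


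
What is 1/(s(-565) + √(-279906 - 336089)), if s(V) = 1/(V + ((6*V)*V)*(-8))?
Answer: -15323365/144639023165131983876 - 234805514923225*I*√615995/144639023165131983876 ≈ -1.0594e-13 - 0.0012741*I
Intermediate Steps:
s(V) = 1/(V - 48*V²) (s(V) = 1/(V + (6*V²)*(-8)) = 1/(V - 48*V²))
1/(s(-565) + √(-279906 - 336089)) = 1/(-1/(-565*(-1 + 48*(-565))) + √(-279906 - 336089)) = 1/(-1*(-1/565)/(-1 - 27120) + √(-615995)) = 1/(-1*(-1/565)/(-27121) + I*√615995) = 1/(-1*(-1/565)*(-1/27121) + I*√615995) = 1/(-1/15323365 + I*√615995)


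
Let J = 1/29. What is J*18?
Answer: 18/29 ≈ 0.62069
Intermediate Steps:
J = 1/29 ≈ 0.034483
J*18 = (1/29)*18 = 18/29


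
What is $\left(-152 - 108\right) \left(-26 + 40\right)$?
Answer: $-3640$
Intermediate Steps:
$\left(-152 - 108\right) \left(-26 + 40\right) = \left(-260\right) 14 = -3640$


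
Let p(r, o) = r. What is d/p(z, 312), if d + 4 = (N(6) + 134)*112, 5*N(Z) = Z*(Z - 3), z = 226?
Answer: 38518/565 ≈ 68.173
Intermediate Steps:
N(Z) = Z*(-3 + Z)/5 (N(Z) = (Z*(Z - 3))/5 = (Z*(-3 + Z))/5 = Z*(-3 + Z)/5)
d = 77036/5 (d = -4 + ((1/5)*6*(-3 + 6) + 134)*112 = -4 + ((1/5)*6*3 + 134)*112 = -4 + (18/5 + 134)*112 = -4 + (688/5)*112 = -4 + 77056/5 = 77036/5 ≈ 15407.)
d/p(z, 312) = (77036/5)/226 = (77036/5)*(1/226) = 38518/565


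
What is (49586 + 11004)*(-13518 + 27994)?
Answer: 877100840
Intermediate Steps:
(49586 + 11004)*(-13518 + 27994) = 60590*14476 = 877100840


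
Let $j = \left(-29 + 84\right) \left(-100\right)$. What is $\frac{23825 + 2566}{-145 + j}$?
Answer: $- \frac{26391}{5645} \approx -4.6751$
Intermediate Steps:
$j = -5500$ ($j = 55 \left(-100\right) = -5500$)
$\frac{23825 + 2566}{-145 + j} = \frac{23825 + 2566}{-145 - 5500} = \frac{26391}{-5645} = 26391 \left(- \frac{1}{5645}\right) = - \frac{26391}{5645}$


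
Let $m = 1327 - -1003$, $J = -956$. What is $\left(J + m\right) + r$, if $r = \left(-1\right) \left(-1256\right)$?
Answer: $2630$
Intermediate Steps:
$r = 1256$
$m = 2330$ ($m = 1327 + 1003 = 2330$)
$\left(J + m\right) + r = \left(-956 + 2330\right) + 1256 = 1374 + 1256 = 2630$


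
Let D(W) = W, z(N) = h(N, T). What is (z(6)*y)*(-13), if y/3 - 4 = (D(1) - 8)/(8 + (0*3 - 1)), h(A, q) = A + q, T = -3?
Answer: -351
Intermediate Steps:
z(N) = -3 + N (z(N) = N - 3 = -3 + N)
y = 9 (y = 12 + 3*((1 - 8)/(8 + (0*3 - 1))) = 12 + 3*(-7/(8 + (0 - 1))) = 12 + 3*(-7/(8 - 1)) = 12 + 3*(-7/7) = 12 + 3*(-7*⅐) = 12 + 3*(-1) = 12 - 3 = 9)
(z(6)*y)*(-13) = ((-3 + 6)*9)*(-13) = (3*9)*(-13) = 27*(-13) = -351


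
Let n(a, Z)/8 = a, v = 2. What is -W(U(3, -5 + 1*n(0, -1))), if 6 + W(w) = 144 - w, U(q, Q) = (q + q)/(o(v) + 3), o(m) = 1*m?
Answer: -684/5 ≈ -136.80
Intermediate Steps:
o(m) = m
n(a, Z) = 8*a
U(q, Q) = 2*q/5 (U(q, Q) = (q + q)/(2 + 3) = (2*q)/5 = (2*q)*(⅕) = 2*q/5)
W(w) = 138 - w (W(w) = -6 + (144 - w) = 138 - w)
-W(U(3, -5 + 1*n(0, -1))) = -(138 - 2*3/5) = -(138 - 1*6/5) = -(138 - 6/5) = -1*684/5 = -684/5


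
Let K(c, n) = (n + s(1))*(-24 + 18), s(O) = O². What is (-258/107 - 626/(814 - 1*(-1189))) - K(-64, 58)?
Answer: 75285878/214321 ≈ 351.28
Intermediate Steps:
K(c, n) = -6 - 6*n (K(c, n) = (n + 1²)*(-24 + 18) = (n + 1)*(-6) = (1 + n)*(-6) = -6 - 6*n)
(-258/107 - 626/(814 - 1*(-1189))) - K(-64, 58) = (-258/107 - 626/(814 - 1*(-1189))) - (-6 - 6*58) = (-258*1/107 - 626/(814 + 1189)) - (-6 - 348) = (-258/107 - 626/2003) - 1*(-354) = (-258/107 - 626*1/2003) + 354 = (-258/107 - 626/2003) + 354 = -583756/214321 + 354 = 75285878/214321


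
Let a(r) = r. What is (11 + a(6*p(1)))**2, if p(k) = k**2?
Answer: 289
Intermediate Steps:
(11 + a(6*p(1)))**2 = (11 + 6*1**2)**2 = (11 + 6*1)**2 = (11 + 6)**2 = 17**2 = 289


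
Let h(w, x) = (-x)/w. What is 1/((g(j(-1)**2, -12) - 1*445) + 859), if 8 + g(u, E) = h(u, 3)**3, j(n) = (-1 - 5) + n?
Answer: 117649/47765467 ≈ 0.0024631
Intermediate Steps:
j(n) = -6 + n
h(w, x) = -x/w
g(u, E) = -8 - 27/u**3 (g(u, E) = -8 + (-1*3/u)**3 = -8 + (-3/u)**3 = -8 - 27/u**3)
1/((g(j(-1)**2, -12) - 1*445) + 859) = 1/(((-8 - 27/(-6 - 1)**6) - 1*445) + 859) = 1/(((-8 - 27/((-7)**2)**3) - 445) + 859) = 1/(((-8 - 27/49**3) - 445) + 859) = 1/(((-8 - 27*1/117649) - 445) + 859) = 1/(((-8 - 27/117649) - 445) + 859) = 1/((-941219/117649 - 445) + 859) = 1/(-53295024/117649 + 859) = 1/(47765467/117649) = 117649/47765467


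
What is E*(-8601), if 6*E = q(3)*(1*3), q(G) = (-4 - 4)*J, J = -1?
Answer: -34404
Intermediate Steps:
q(G) = 8 (q(G) = (-4 - 4)*(-1) = -8*(-1) = 8)
E = 4 (E = (8*(1*3))/6 = (8*3)/6 = (⅙)*24 = 4)
E*(-8601) = 4*(-8601) = -34404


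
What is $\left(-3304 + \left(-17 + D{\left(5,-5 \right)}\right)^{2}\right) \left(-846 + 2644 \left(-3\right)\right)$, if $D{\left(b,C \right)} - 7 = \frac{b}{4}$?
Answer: $\frac{226643571}{8} \approx 2.833 \cdot 10^{7}$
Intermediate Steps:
$D{\left(b,C \right)} = 7 + \frac{b}{4}$
$\left(-3304 + \left(-17 + D{\left(5,-5 \right)}\right)^{2}\right) \left(-846 + 2644 \left(-3\right)\right) = \left(-3304 + \left(-17 + \left(7 + \frac{1}{4} \cdot 5\right)\right)^{2}\right) \left(-846 + 2644 \left(-3\right)\right) = \left(-3304 + \left(-17 + \left(7 + \frac{5}{4}\right)\right)^{2}\right) \left(-846 - 7932\right) = \left(-3304 + \left(-17 + \frac{33}{4}\right)^{2}\right) \left(-8778\right) = \left(-3304 + \left(- \frac{35}{4}\right)^{2}\right) \left(-8778\right) = \left(-3304 + \frac{1225}{16}\right) \left(-8778\right) = \left(- \frac{51639}{16}\right) \left(-8778\right) = \frac{226643571}{8}$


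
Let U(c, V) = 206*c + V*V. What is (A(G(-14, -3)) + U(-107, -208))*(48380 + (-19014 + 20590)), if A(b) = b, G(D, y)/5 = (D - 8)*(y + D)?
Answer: 1153583952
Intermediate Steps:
G(D, y) = 5*(-8 + D)*(D + y) (G(D, y) = 5*((D - 8)*(y + D)) = 5*((-8 + D)*(D + y)) = 5*(-8 + D)*(D + y))
U(c, V) = V² + 206*c (U(c, V) = 206*c + V² = V² + 206*c)
(A(G(-14, -3)) + U(-107, -208))*(48380 + (-19014 + 20590)) = ((-40*(-14) - 40*(-3) + 5*(-14)² + 5*(-14)*(-3)) + ((-208)² + 206*(-107)))*(48380 + (-19014 + 20590)) = ((560 + 120 + 5*196 + 210) + (43264 - 22042))*(48380 + 1576) = ((560 + 120 + 980 + 210) + 21222)*49956 = (1870 + 21222)*49956 = 23092*49956 = 1153583952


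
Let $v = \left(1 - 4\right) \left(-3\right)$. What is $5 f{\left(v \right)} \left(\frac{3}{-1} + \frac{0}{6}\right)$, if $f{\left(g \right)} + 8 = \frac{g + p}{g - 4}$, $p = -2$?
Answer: $99$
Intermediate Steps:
$v = 9$ ($v = \left(-3\right) \left(-3\right) = 9$)
$f{\left(g \right)} = -8 + \frac{-2 + g}{-4 + g}$ ($f{\left(g \right)} = -8 + \frac{g - 2}{g - 4} = -8 + \frac{-2 + g}{-4 + g}$)
$5 f{\left(v \right)} \left(\frac{3}{-1} + \frac{0}{6}\right) = 5 \frac{30 - 63}{-4 + 9} \left(\frac{3}{-1} + \frac{0}{6}\right) = 5 \frac{30 - 63}{5} \left(3 \left(-1\right) + 0 \cdot \frac{1}{6}\right) = 5 \cdot \frac{1}{5} \left(-33\right) \left(-3 + 0\right) = 5 \left(- \frac{33}{5}\right) \left(-3\right) = \left(-33\right) \left(-3\right) = 99$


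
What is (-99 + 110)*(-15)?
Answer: -165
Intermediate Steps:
(-99 + 110)*(-15) = 11*(-15) = -165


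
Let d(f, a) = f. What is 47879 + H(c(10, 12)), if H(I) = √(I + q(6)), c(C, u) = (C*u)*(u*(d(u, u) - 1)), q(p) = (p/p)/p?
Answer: 47879 + √570246/6 ≈ 48005.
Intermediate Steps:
q(p) = 1/p
c(C, u) = C*u²*(-1 + u) (c(C, u) = (C*u)*(u*(u - 1)) = (C*u)*(u*(-1 + u)) = C*u²*(-1 + u))
H(I) = √(⅙ + I) (H(I) = √(I + 1/6) = √(I + ⅙) = √(⅙ + I))
47879 + H(c(10, 12)) = 47879 + √(6 + 36*(10*12²*(-1 + 12)))/6 = 47879 + √(6 + 36*(10*144*11))/6 = 47879 + √(6 + 36*15840)/6 = 47879 + √(6 + 570240)/6 = 47879 + √570246/6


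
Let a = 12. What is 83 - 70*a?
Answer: -757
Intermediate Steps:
83 - 70*a = 83 - 70*12 = 83 - 840 = -757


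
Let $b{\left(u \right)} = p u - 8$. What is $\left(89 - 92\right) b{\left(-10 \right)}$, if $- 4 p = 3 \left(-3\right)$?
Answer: $\frac{183}{2} \approx 91.5$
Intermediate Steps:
$p = \frac{9}{4}$ ($p = - \frac{3 \left(-3\right)}{4} = \left(- \frac{1}{4}\right) \left(-9\right) = \frac{9}{4} \approx 2.25$)
$b{\left(u \right)} = -8 + \frac{9 u}{4}$ ($b{\left(u \right)} = \frac{9 u}{4} - 8 = -8 + \frac{9 u}{4}$)
$\left(89 - 92\right) b{\left(-10 \right)} = \left(89 - 92\right) \left(-8 + \frac{9}{4} \left(-10\right)\right) = - 3 \left(-8 - \frac{45}{2}\right) = \left(-3\right) \left(- \frac{61}{2}\right) = \frac{183}{2}$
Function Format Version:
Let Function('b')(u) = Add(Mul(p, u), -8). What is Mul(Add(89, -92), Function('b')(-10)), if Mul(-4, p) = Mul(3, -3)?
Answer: Rational(183, 2) ≈ 91.500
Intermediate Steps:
p = Rational(9, 4) (p = Mul(Rational(-1, 4), Mul(3, -3)) = Mul(Rational(-1, 4), -9) = Rational(9, 4) ≈ 2.2500)
Function('b')(u) = Add(-8, Mul(Rational(9, 4), u)) (Function('b')(u) = Add(Mul(Rational(9, 4), u), -8) = Add(-8, Mul(Rational(9, 4), u)))
Mul(Add(89, -92), Function('b')(-10)) = Mul(Add(89, -92), Add(-8, Mul(Rational(9, 4), -10))) = Mul(-3, Add(-8, Rational(-45, 2))) = Mul(-3, Rational(-61, 2)) = Rational(183, 2)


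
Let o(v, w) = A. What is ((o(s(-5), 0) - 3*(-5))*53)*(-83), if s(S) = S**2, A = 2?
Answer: -74783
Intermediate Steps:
o(v, w) = 2
((o(s(-5), 0) - 3*(-5))*53)*(-83) = ((2 - 3*(-5))*53)*(-83) = ((2 + 15)*53)*(-83) = (17*53)*(-83) = 901*(-83) = -74783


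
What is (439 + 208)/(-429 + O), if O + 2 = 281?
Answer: -647/150 ≈ -4.3133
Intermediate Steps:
O = 279 (O = -2 + 281 = 279)
(439 + 208)/(-429 + O) = (439 + 208)/(-429 + 279) = 647/(-150) = 647*(-1/150) = -647/150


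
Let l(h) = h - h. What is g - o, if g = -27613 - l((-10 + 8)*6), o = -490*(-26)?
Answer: -40353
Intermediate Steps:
o = 12740
l(h) = 0
g = -27613 (g = -27613 - 1*0 = -27613 + 0 = -27613)
g - o = -27613 - 1*12740 = -27613 - 12740 = -40353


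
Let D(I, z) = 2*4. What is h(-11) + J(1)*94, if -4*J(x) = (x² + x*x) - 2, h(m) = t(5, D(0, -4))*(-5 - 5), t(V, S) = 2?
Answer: -20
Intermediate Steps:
D(I, z) = 8
h(m) = -20 (h(m) = 2*(-5 - 5) = 2*(-10) = -20)
J(x) = ½ - x²/2 (J(x) = -((x² + x*x) - 2)/4 = -((x² + x²) - 2)/4 = -(2*x² - 2)/4 = -(-2 + 2*x²)/4 = ½ - x²/2)
h(-11) + J(1)*94 = -20 + (½ - ½*1²)*94 = -20 + (½ - ½*1)*94 = -20 + (½ - ½)*94 = -20 + 0*94 = -20 + 0 = -20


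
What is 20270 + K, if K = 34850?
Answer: 55120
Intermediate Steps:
20270 + K = 20270 + 34850 = 55120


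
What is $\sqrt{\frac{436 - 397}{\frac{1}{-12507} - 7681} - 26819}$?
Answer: $\frac{i \sqrt{61876324749808733255}}{48033134} \approx 163.77 i$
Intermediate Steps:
$\sqrt{\frac{436 - 397}{\frac{1}{-12507} - 7681} - 26819} = \sqrt{\frac{39}{- \frac{1}{12507} - 7681} - 26819} = \sqrt{\frac{39}{- \frac{96066268}{12507}} - 26819} = \sqrt{39 \left(- \frac{12507}{96066268}\right) - 26819} = \sqrt{- \frac{487773}{96066268} - 26819} = \sqrt{- \frac{2576401729265}{96066268}} = \frac{i \sqrt{61876324749808733255}}{48033134}$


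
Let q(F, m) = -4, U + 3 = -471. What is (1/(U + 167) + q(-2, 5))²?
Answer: 1510441/94249 ≈ 16.026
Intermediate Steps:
U = -474 (U = -3 - 471 = -474)
(1/(U + 167) + q(-2, 5))² = (1/(-474 + 167) - 4)² = (1/(-307) - 4)² = (-1/307 - 4)² = (-1229/307)² = 1510441/94249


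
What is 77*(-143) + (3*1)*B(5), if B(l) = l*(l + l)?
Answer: -10861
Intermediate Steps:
B(l) = 2*l**2 (B(l) = l*(2*l) = 2*l**2)
77*(-143) + (3*1)*B(5) = 77*(-143) + (3*1)*(2*5**2) = -11011 + 3*(2*25) = -11011 + 3*50 = -11011 + 150 = -10861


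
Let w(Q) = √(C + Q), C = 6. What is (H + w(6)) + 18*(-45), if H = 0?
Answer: -810 + 2*√3 ≈ -806.54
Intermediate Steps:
w(Q) = √(6 + Q)
(H + w(6)) + 18*(-45) = (0 + √(6 + 6)) + 18*(-45) = (0 + √12) - 810 = (0 + 2*√3) - 810 = 2*√3 - 810 = -810 + 2*√3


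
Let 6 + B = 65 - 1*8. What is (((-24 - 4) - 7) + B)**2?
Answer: 256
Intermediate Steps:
B = 51 (B = -6 + (65 - 1*8) = -6 + (65 - 8) = -6 + 57 = 51)
(((-24 - 4) - 7) + B)**2 = (((-24 - 4) - 7) + 51)**2 = ((-28 - 7) + 51)**2 = (-35 + 51)**2 = 16**2 = 256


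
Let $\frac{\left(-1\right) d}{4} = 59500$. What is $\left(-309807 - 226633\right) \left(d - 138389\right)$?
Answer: $201910115160$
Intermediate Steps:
$d = -238000$ ($d = \left(-4\right) 59500 = -238000$)
$\left(-309807 - 226633\right) \left(d - 138389\right) = \left(-309807 - 226633\right) \left(-238000 - 138389\right) = - 536440 \left(-238000 - 138389\right) = \left(-536440\right) \left(-376389\right) = 201910115160$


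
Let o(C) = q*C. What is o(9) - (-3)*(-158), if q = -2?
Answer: -492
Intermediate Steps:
o(C) = -2*C
o(9) - (-3)*(-158) = -2*9 - (-3)*(-158) = -18 - 3*158 = -18 - 474 = -492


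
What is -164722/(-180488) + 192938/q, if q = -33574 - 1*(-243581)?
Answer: 708324151/386772892 ≈ 1.8314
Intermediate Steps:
q = 210007 (q = -33574 + 243581 = 210007)
-164722/(-180488) + 192938/q = -164722/(-180488) + 192938/210007 = -164722*(-1/180488) + 192938*(1/210007) = 82361/90244 + 192938/210007 = 708324151/386772892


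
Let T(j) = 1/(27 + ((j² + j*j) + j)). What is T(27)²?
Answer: 1/2286144 ≈ 4.3742e-7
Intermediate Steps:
T(j) = 1/(27 + j + 2*j²) (T(j) = 1/(27 + ((j² + j²) + j)) = 1/(27 + (2*j² + j)) = 1/(27 + (j + 2*j²)) = 1/(27 + j + 2*j²))
T(27)² = (1/(27 + 27 + 2*27²))² = (1/(27 + 27 + 2*729))² = (1/(27 + 27 + 1458))² = (1/1512)² = 1/2286144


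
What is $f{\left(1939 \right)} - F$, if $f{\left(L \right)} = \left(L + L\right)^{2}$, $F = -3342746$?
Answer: $18381630$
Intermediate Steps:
$f{\left(L \right)} = 4 L^{2}$ ($f{\left(L \right)} = \left(2 L\right)^{2} = 4 L^{2}$)
$f{\left(1939 \right)} - F = 4 \cdot 1939^{2} - -3342746 = 4 \cdot 3759721 + 3342746 = 15038884 + 3342746 = 18381630$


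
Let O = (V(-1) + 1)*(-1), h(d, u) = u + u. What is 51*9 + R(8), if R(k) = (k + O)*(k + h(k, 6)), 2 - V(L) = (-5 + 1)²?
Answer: 879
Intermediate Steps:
h(d, u) = 2*u
V(L) = -14 (V(L) = 2 - (-5 + 1)² = 2 - 1*(-4)² = 2 - 1*16 = 2 - 16 = -14)
O = 13 (O = (-14 + 1)*(-1) = -13*(-1) = 13)
R(k) = (12 + k)*(13 + k) (R(k) = (k + 13)*(k + 2*6) = (13 + k)*(k + 12) = (13 + k)*(12 + k) = (12 + k)*(13 + k))
51*9 + R(8) = 51*9 + (156 + 8² + 25*8) = 459 + (156 + 64 + 200) = 459 + 420 = 879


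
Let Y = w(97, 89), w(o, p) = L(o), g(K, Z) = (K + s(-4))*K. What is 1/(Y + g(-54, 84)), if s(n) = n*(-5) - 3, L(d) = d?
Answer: 1/2095 ≈ 0.00047733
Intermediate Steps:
s(n) = -3 - 5*n (s(n) = -5*n - 3 = -3 - 5*n)
g(K, Z) = K*(17 + K) (g(K, Z) = (K + (-3 - 5*(-4)))*K = (K + (-3 + 20))*K = (K + 17)*K = (17 + K)*K = K*(17 + K))
w(o, p) = o
Y = 97
1/(Y + g(-54, 84)) = 1/(97 - 54*(17 - 54)) = 1/(97 - 54*(-37)) = 1/(97 + 1998) = 1/2095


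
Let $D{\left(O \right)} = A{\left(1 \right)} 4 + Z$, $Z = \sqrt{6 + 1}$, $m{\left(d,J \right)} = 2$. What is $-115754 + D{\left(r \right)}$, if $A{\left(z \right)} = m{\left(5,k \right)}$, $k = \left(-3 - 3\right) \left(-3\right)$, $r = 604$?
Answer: $-115746 + \sqrt{7} \approx -1.1574 \cdot 10^{5}$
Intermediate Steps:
$k = 18$ ($k = \left(-6\right) \left(-3\right) = 18$)
$A{\left(z \right)} = 2$
$Z = \sqrt{7} \approx 2.6458$
$D{\left(O \right)} = 8 + \sqrt{7}$ ($D{\left(O \right)} = 2 \cdot 4 + \sqrt{7} = 8 + \sqrt{7}$)
$-115754 + D{\left(r \right)} = -115754 + \left(8 + \sqrt{7}\right) = -115746 + \sqrt{7}$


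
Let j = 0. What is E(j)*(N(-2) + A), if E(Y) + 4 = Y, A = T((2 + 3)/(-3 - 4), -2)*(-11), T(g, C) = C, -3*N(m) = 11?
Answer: -220/3 ≈ -73.333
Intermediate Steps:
N(m) = -11/3 (N(m) = -⅓*11 = -11/3)
A = 22 (A = -2*(-11) = 22)
E(Y) = -4 + Y
E(j)*(N(-2) + A) = (-4 + 0)*(-11/3 + 22) = -4*55/3 = -220/3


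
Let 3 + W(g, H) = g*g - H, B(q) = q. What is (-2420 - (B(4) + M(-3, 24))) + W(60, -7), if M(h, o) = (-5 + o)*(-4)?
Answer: 1256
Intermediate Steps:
M(h, o) = 20 - 4*o
W(g, H) = -3 + g**2 - H (W(g, H) = -3 + (g*g - H) = -3 + (g**2 - H) = -3 + g**2 - H)
(-2420 - (B(4) + M(-3, 24))) + W(60, -7) = (-2420 - (4 + (20 - 4*24))) + (-3 + 60**2 - 1*(-7)) = (-2420 - (4 + (20 - 96))) + (-3 + 3600 + 7) = (-2420 - (4 - 76)) + 3604 = (-2420 - 1*(-72)) + 3604 = (-2420 + 72) + 3604 = -2348 + 3604 = 1256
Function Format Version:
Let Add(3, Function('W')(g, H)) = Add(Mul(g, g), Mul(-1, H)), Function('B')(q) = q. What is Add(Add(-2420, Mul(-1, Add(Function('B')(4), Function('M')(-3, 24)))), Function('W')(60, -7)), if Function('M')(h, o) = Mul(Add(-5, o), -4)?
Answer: 1256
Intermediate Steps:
Function('M')(h, o) = Add(20, Mul(-4, o))
Function('W')(g, H) = Add(-3, Pow(g, 2), Mul(-1, H)) (Function('W')(g, H) = Add(-3, Add(Mul(g, g), Mul(-1, H))) = Add(-3, Add(Pow(g, 2), Mul(-1, H))) = Add(-3, Pow(g, 2), Mul(-1, H)))
Add(Add(-2420, Mul(-1, Add(Function('B')(4), Function('M')(-3, 24)))), Function('W')(60, -7)) = Add(Add(-2420, Mul(-1, Add(4, Add(20, Mul(-4, 24))))), Add(-3, Pow(60, 2), Mul(-1, -7))) = Add(Add(-2420, Mul(-1, Add(4, Add(20, -96)))), Add(-3, 3600, 7)) = Add(Add(-2420, Mul(-1, Add(4, -76))), 3604) = Add(Add(-2420, Mul(-1, -72)), 3604) = Add(Add(-2420, 72), 3604) = Add(-2348, 3604) = 1256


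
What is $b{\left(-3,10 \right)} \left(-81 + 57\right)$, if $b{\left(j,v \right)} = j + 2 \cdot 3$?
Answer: $-72$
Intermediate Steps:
$b{\left(j,v \right)} = 6 + j$ ($b{\left(j,v \right)} = j + 6 = 6 + j$)
$b{\left(-3,10 \right)} \left(-81 + 57\right) = \left(6 - 3\right) \left(-81 + 57\right) = 3 \left(-24\right) = -72$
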